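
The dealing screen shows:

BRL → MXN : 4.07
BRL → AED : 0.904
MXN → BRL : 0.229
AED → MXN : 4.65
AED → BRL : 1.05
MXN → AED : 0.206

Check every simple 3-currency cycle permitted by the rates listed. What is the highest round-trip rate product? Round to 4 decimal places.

AED→MXN→BRL→AED: 4.65 × 0.229 × 0.904 = 0.96262
AED→BRL→MXN→AED: 1.05 × 4.07 × 0.206 = 0.88034
Maximum is AED→MXN→BRL→AED at 0.9626; no arbitrage — every cycle loses value.

0.9626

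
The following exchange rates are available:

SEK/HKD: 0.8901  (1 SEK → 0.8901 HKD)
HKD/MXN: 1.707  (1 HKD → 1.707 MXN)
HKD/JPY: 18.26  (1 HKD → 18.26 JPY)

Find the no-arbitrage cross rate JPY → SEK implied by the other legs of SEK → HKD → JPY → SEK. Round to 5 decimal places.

0.06153

Known legs of the cycle: 0.8901 × 18.26 = 16.253226
For no arbitrage the full-cycle product must be 1, so the missing rate is 1 / 16.253226 ≈ 0.0615262.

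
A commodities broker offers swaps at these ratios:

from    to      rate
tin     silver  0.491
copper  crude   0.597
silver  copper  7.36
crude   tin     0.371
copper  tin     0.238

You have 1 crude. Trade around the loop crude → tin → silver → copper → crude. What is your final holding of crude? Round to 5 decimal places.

1 crude × 0.371 = 0.371 tin
0.371 tin × 0.491 = 0.182161 silver
0.182161 silver × 7.36 = 1.34070496 copper
1.34070496 copper × 0.597 = 0.80040086112 crude

0.80040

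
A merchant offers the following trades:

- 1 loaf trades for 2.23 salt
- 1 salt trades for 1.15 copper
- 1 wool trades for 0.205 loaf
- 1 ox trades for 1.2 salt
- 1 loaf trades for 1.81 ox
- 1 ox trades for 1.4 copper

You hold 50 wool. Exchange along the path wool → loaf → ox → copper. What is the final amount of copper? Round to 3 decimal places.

50 wool × 0.205 = 10.25 loaf
10.25 loaf × 1.81 = 18.5525 ox
18.5525 ox × 1.4 = 25.9735 copper

25.974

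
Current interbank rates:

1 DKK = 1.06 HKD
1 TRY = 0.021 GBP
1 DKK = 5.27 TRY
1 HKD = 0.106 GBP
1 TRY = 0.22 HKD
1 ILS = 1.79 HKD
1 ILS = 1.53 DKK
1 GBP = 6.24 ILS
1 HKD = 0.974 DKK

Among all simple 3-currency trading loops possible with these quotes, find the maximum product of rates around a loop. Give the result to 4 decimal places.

1.1840

ILS→HKD→GBP→ILS: 1.79 × 0.106 × 6.24 = 1.18398
TRY→HKD→DKK→TRY: 0.22 × 0.974 × 5.27 = 1.12926
Maximum is ILS→HKD→GBP→ILS at 1.1840; arbitrage exists.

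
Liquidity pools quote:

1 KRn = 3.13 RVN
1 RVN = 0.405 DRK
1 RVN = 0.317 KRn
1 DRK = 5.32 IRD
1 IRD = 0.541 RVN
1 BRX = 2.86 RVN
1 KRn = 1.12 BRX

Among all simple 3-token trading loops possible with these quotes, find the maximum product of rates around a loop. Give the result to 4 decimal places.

RVN→DRK→IRD→RVN: 0.405 × 5.32 × 0.541 = 1.16564
RVN→KRn→BRX→RVN: 0.317 × 1.12 × 2.86 = 1.01541
Maximum is RVN→DRK→IRD→RVN at 1.1656; arbitrage exists.

1.1656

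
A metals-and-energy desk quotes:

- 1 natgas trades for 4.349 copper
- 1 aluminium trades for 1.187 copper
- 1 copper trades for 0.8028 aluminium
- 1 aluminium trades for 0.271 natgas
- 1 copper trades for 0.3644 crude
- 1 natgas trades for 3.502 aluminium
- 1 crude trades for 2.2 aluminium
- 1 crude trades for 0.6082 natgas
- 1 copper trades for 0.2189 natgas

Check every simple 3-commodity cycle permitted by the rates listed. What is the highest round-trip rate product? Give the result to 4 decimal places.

0.9639

copper→crude→natgas→copper: 0.3644 × 0.6082 × 4.349 = 0.96386
copper→crude→aluminium→copper: 0.3644 × 2.2 × 1.187 = 0.95159
copper→aluminium→natgas→copper: 0.8028 × 0.271 × 4.349 = 0.94616
copper→natgas→aluminium→copper: 0.2189 × 3.502 × 1.187 = 0.90994
Maximum is copper→crude→natgas→copper at 0.9639; no arbitrage — every cycle loses value.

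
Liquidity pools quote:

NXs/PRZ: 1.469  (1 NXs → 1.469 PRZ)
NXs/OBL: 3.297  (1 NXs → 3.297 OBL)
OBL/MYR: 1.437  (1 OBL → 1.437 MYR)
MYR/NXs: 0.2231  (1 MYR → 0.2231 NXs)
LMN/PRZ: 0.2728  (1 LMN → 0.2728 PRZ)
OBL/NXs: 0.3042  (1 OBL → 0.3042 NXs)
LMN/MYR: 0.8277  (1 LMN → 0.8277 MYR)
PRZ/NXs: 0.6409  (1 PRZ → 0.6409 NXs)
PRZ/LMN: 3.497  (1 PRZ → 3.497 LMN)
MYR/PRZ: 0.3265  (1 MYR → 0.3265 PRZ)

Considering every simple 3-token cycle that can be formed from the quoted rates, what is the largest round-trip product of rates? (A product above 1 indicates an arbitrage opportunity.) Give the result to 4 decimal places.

NXs→OBL→MYR→NXs: 3.297 × 1.437 × 0.2231 = 1.05700
LMN→MYR→PRZ→LMN: 0.8277 × 0.3265 × 3.497 = 0.94504
Maximum is NXs→OBL→MYR→NXs at 1.0570; arbitrage exists.

1.0570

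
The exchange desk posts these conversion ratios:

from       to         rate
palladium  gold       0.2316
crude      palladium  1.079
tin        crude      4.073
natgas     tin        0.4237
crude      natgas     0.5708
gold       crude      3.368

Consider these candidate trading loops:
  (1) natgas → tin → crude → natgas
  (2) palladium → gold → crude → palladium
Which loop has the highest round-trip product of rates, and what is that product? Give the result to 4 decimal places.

(1) 0.4237 × 4.073 × 0.5708 = 0.98505
(2) 0.2316 × 3.368 × 1.079 = 0.84165
Highest is cycle (1) at 0.9850 (≤1, no arbitrage).

0.9850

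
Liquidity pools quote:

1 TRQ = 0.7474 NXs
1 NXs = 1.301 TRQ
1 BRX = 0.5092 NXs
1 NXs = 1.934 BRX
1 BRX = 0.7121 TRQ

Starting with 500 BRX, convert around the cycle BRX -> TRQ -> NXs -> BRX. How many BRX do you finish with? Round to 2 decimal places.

514.66

500 BRX × 0.7121 = 356.05 TRQ
356.05 TRQ × 0.7474 = 266.11177 NXs
266.11177 NXs × 1.934 = 514.66016318 BRX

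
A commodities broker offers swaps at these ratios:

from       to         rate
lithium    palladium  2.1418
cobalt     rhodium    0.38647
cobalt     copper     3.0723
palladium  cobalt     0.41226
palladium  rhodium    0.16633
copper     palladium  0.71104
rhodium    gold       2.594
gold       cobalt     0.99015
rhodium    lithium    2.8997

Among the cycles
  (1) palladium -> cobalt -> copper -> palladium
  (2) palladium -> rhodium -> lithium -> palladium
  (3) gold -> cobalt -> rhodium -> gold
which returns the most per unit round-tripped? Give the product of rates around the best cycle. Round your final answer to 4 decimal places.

1.0330

(1) 0.41226 × 3.0723 × 0.71104 = 0.90059
(2) 0.16633 × 2.8997 × 2.1418 = 1.03301
(3) 0.99015 × 0.38647 × 2.594 = 0.99263
Highest is cycle (2) at 1.0330 (>1, arbitrage).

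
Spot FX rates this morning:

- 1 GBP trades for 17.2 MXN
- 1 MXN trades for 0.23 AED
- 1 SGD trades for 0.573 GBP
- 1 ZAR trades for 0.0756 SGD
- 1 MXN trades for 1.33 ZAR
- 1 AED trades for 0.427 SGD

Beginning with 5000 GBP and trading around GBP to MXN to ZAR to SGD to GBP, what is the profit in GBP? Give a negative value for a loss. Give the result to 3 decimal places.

5000 GBP × 17.2 = 86000 MXN
86000 MXN × 1.33 = 114380 ZAR
114380 ZAR × 0.0756 = 8647.128 SGD
8647.128 SGD × 0.573 = 4954.804344 GBP
Net change: 4954.804344 − 5000 = -45.195656 GBP

-45.196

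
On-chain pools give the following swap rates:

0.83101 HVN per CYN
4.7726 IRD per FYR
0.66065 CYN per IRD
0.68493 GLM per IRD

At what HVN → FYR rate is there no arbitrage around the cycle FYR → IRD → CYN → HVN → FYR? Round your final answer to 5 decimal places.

0.38165

Known legs of the cycle: 4.7726 × 0.66065 × 0.83101 = 2.6201896460719
For no arbitrage the full-cycle product must be 1, so the missing rate is 1 / 2.6201896460719 ≈ 0.3816518.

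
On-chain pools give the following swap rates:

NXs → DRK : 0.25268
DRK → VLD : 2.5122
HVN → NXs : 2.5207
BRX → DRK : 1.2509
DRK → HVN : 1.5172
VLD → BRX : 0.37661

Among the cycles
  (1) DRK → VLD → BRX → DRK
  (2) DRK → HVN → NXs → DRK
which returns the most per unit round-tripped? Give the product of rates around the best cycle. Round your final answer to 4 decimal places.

1.1835

(1) 2.5122 × 0.37661 × 1.2509 = 1.18350
(2) 1.5172 × 2.5207 × 0.25268 = 0.96635
Highest is cycle (1) at 1.1835 (>1, arbitrage).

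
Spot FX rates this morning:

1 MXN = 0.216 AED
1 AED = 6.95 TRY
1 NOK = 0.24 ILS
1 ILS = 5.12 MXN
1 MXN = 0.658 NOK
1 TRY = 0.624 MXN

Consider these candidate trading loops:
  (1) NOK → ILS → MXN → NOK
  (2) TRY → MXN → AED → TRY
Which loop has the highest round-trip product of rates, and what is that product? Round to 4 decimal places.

(1) 0.24 × 5.12 × 0.658 = 0.80855
(2) 0.624 × 0.216 × 6.95 = 0.93675
Highest is cycle (2) at 0.9367 (≤1, no arbitrage).

0.9367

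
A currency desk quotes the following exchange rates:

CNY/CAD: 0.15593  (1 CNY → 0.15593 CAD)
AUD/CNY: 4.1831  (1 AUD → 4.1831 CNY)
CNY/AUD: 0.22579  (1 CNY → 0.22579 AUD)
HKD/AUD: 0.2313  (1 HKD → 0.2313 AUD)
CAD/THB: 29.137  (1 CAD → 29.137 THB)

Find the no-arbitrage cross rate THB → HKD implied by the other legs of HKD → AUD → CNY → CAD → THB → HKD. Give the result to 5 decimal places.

0.22748

Known legs of the cycle: 0.2313 × 4.1831 × 0.15593 × 29.137 = 4.3959059529278823
For no arbitrage the full-cycle product must be 1, so the missing rate is 1 / 4.3959059529278823 ≈ 0.2274844.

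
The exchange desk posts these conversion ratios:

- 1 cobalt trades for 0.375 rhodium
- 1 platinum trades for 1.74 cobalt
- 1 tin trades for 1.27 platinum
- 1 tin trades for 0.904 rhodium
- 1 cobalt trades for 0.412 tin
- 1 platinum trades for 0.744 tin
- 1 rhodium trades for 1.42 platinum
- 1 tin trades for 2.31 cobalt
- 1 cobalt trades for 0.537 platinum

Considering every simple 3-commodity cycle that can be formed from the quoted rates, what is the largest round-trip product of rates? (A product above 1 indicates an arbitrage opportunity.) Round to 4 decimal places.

0.9551

tin→rhodium→platinum→tin: 0.904 × 1.42 × 0.744 = 0.95506
platinum→cobalt→rhodium→platinum: 1.74 × 0.375 × 1.42 = 0.92655
tin→cobalt→platinum→tin: 2.31 × 0.537 × 0.744 = 0.92291
tin→platinum→cobalt→tin: 1.27 × 1.74 × 0.412 = 0.91044
Maximum is tin→rhodium→platinum→tin at 0.9551; no arbitrage — every cycle loses value.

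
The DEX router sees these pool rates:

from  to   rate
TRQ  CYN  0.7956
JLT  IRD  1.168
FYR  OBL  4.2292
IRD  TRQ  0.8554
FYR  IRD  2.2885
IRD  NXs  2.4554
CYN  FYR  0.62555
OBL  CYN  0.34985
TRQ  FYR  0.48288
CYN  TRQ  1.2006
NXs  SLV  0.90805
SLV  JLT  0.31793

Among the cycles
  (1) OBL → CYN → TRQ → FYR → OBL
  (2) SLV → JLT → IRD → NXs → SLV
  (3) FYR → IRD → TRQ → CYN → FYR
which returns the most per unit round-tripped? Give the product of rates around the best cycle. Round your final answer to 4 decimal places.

0.9743

(1) 0.34985 × 1.2006 × 0.48288 × 4.2292 = 0.85778
(2) 0.31793 × 1.168 × 2.4554 × 0.90805 = 0.82795
(3) 2.2885 × 0.8554 × 0.7956 × 0.62555 = 0.97426
Highest is cycle (3) at 0.9743 (≤1, no arbitrage).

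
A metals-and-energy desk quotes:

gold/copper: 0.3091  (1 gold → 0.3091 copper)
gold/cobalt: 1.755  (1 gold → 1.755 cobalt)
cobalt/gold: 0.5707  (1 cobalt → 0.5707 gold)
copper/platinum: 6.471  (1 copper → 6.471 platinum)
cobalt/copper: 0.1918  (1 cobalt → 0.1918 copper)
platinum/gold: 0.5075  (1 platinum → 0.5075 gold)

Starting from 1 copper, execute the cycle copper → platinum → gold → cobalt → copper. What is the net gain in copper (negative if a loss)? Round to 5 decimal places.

1 copper × 6.471 = 6.471 platinum
6.471 platinum × 0.5075 = 3.2840325 gold
3.2840325 gold × 1.755 = 5.7634770375 cobalt
5.7634770375 cobalt × 0.1918 = 1.1054348957925 copper
Net change: 1.1054348957925 − 1 = 0.1054348957925 copper

0.10543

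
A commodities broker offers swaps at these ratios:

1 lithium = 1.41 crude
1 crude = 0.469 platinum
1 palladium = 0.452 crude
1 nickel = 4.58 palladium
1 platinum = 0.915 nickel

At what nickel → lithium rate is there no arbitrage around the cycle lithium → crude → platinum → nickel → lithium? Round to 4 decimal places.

1.6527

Known legs of the cycle: 1.41 × 0.469 × 0.915 = 0.60508035
For no arbitrage the full-cycle product must be 1, so the missing rate is 1 / 0.60508035 ≈ 1.652673.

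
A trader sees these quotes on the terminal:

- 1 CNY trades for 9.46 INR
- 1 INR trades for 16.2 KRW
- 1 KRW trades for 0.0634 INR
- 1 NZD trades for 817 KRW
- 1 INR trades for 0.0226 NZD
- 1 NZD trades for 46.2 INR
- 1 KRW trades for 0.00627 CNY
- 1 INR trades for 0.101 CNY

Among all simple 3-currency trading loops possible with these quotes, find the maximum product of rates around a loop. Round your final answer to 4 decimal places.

1.1706

INR→NZD→KRW→INR: 0.0226 × 817 × 0.0634 = 1.17063
INR→KRW→CNY→INR: 16.2 × 0.00627 × 9.46 = 0.96089
Maximum is INR→NZD→KRW→INR at 1.1706; arbitrage exists.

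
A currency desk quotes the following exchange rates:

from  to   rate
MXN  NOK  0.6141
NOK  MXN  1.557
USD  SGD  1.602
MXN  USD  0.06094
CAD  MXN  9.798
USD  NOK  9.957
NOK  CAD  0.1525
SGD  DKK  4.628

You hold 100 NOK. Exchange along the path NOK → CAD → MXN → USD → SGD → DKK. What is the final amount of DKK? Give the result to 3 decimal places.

67.510

100 NOK × 0.1525 = 15.25 CAD
15.25 CAD × 9.798 = 149.4195 MXN
149.4195 MXN × 0.06094 = 9.10562433 USD
9.10562433 USD × 1.602 = 14.58721017666 SGD
14.58721017666 SGD × 4.628 = 67.50960869758248 DKK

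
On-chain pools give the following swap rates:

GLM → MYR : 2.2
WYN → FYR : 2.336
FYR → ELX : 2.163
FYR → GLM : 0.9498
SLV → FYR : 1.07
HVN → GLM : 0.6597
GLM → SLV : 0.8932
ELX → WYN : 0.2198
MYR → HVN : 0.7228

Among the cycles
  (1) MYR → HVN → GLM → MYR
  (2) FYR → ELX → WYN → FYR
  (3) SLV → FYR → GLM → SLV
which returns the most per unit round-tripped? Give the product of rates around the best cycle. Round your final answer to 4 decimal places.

(1) 0.7228 × 0.6597 × 2.2 = 1.04903
(2) 2.163 × 0.2198 × 2.336 = 1.11060
(3) 1.07 × 0.9498 × 0.8932 = 0.90775
Highest is cycle (2) at 1.1106 (>1, arbitrage).

1.1106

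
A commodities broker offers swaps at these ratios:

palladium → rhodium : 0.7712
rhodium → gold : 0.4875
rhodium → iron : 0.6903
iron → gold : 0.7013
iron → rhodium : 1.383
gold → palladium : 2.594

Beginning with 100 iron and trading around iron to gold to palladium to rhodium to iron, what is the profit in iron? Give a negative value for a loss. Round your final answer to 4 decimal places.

-3.1547

100 iron × 0.7013 = 70.13 gold
70.13 gold × 2.594 = 181.91722 palladium
181.91722 palladium × 0.7712 = 140.294560064 rhodium
140.294560064 rhodium × 0.6903 = 96.8453348121792 iron
Net change: 96.8453348121792 − 100 = -3.1546651878208 iron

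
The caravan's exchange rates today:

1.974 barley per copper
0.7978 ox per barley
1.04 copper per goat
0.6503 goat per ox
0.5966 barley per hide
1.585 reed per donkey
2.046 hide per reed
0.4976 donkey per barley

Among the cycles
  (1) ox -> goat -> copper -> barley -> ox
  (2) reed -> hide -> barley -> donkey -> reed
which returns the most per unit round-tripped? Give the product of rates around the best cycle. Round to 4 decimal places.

(1) 0.6503 × 1.04 × 1.974 × 0.7978 = 1.06509
(2) 2.046 × 0.5966 × 0.4976 × 1.585 = 0.96272
Highest is cycle (1) at 1.0651 (>1, arbitrage).

1.0651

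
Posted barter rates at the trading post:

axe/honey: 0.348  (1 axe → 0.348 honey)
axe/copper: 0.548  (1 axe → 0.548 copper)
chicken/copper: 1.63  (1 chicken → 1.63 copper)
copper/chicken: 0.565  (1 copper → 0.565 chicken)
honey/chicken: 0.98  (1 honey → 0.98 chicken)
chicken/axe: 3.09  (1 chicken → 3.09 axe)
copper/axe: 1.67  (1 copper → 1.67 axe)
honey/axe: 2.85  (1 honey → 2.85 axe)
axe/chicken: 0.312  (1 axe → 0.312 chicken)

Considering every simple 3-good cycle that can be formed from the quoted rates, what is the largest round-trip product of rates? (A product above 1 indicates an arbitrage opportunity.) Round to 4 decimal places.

axe→honey→chicken→axe: 0.348 × 0.98 × 3.09 = 1.05381
axe→copper→chicken→axe: 0.548 × 0.565 × 3.09 = 0.95673
axe→chicken→copper→axe: 0.312 × 1.63 × 1.67 = 0.84930
Maximum is axe→honey→chicken→axe at 1.0538; arbitrage exists.

1.0538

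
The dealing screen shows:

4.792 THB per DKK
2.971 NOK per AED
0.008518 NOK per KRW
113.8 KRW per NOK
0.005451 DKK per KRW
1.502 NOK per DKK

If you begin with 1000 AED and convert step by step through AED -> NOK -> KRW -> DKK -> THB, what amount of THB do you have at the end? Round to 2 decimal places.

1000 AED × 2.971 = 2971 NOK
2971 NOK × 113.8 = 338099.8 KRW
338099.8 KRW × 0.005451 = 1842.9820098 DKK
1842.9820098 DKK × 4.792 = 8831.5697909616 THB

8831.57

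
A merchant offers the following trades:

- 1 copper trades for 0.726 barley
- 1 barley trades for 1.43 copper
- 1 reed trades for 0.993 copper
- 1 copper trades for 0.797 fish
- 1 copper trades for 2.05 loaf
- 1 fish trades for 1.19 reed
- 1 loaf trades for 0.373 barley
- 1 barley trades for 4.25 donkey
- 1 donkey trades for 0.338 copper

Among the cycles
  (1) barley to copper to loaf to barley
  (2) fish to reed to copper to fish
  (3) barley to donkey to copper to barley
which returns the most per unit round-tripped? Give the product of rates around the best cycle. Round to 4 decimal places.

1.0934

(1) 1.43 × 2.05 × 0.373 = 1.09345
(2) 1.19 × 0.993 × 0.797 = 0.94179
(3) 4.25 × 0.338 × 0.726 = 1.04290
Highest is cycle (1) at 1.0934 (>1, arbitrage).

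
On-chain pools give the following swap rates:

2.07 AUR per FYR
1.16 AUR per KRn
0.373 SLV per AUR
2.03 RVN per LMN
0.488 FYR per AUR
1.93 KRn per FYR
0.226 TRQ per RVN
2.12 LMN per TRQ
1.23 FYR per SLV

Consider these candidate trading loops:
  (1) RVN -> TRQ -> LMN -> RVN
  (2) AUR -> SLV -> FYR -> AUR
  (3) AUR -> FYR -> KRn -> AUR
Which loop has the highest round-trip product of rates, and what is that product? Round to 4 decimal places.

(1) 0.226 × 2.12 × 2.03 = 0.97261
(2) 0.373 × 1.23 × 2.07 = 0.94970
(3) 0.488 × 1.93 × 1.16 = 1.09253
Highest is cycle (3) at 1.0925 (>1, arbitrage).

1.0925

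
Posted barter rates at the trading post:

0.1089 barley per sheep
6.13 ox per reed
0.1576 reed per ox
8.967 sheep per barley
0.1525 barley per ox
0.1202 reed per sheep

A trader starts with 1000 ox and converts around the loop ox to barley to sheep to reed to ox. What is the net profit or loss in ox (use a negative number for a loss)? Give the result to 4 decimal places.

7.5856

1000 ox × 0.1525 = 152.5 barley
152.5 barley × 8.967 = 1367.4675 sheep
1367.4675 sheep × 0.1202 = 164.3695935 reed
164.3695935 reed × 6.13 = 1007.585608155 ox
Net change: 1007.585608155 − 1000 = 7.585608155 ox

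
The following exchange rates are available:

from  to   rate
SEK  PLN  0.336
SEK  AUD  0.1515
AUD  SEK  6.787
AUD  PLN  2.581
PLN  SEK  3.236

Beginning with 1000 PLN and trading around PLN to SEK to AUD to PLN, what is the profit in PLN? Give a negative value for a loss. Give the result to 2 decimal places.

1000 PLN × 3.236 = 3236 SEK
3236 SEK × 0.1515 = 490.254 AUD
490.254 AUD × 2.581 = 1265.345574 PLN
Net change: 1265.345574 − 1000 = 265.345574 PLN

265.35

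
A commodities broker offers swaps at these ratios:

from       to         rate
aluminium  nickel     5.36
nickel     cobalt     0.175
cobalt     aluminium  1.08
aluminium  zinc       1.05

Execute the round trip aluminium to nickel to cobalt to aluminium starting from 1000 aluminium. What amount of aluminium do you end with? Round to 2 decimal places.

1000 aluminium × 5.36 = 5360 nickel
5360 nickel × 0.175 = 938 cobalt
938 cobalt × 1.08 = 1013.04 aluminium

1013.04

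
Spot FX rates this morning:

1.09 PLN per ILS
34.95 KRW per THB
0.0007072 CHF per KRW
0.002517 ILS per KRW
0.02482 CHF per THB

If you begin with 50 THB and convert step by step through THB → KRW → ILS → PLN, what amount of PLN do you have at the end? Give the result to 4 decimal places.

50 THB × 34.95 = 1747.5 KRW
1747.5 KRW × 0.002517 = 4.3984575 ILS
4.3984575 ILS × 1.09 = 4.794318675 PLN

4.7943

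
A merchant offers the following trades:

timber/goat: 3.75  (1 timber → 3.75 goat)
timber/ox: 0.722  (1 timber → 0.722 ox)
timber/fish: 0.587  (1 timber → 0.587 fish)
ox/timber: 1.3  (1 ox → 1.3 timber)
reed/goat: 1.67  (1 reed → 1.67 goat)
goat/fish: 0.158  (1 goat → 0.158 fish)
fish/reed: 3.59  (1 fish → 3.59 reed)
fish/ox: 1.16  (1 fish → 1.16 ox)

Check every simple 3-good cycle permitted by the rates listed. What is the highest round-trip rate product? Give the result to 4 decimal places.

fish→reed→goat→fish: 3.59 × 1.67 × 0.158 = 0.94726
fish→ox→timber→fish: 1.16 × 1.3 × 0.587 = 0.88520
Maximum is fish→reed→goat→fish at 0.9473; no arbitrage — every cycle loses value.

0.9473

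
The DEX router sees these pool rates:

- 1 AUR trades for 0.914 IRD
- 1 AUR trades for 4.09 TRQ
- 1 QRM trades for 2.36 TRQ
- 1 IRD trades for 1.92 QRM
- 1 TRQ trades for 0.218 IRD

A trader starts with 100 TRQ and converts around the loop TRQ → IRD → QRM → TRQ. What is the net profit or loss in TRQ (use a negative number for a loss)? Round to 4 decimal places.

-1.2198

100 TRQ × 0.218 = 21.8 IRD
21.8 IRD × 1.92 = 41.856 QRM
41.856 QRM × 2.36 = 98.78016 TRQ
Net change: 98.78016 − 100 = -1.21984 TRQ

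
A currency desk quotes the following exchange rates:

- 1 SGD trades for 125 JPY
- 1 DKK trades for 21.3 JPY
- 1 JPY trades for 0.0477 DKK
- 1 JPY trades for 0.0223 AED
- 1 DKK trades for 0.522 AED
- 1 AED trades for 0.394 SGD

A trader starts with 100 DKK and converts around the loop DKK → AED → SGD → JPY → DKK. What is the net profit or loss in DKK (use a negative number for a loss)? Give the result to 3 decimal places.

100 DKK × 0.522 = 52.2 AED
52.2 AED × 0.394 = 20.5668 SGD
20.5668 SGD × 125 = 2570.85 JPY
2570.85 JPY × 0.0477 = 122.629545 DKK
Net change: 122.629545 − 100 = 22.629545 DKK

22.630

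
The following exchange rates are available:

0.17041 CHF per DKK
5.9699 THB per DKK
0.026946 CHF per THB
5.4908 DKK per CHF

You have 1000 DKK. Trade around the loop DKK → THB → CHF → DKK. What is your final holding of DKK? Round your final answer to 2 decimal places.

1000 DKK × 5.9699 = 5969.9 THB
5969.9 THB × 0.026946 = 160.8649254 CHF
160.8649254 CHF × 5.4908 = 883.27713238632 DKK

883.28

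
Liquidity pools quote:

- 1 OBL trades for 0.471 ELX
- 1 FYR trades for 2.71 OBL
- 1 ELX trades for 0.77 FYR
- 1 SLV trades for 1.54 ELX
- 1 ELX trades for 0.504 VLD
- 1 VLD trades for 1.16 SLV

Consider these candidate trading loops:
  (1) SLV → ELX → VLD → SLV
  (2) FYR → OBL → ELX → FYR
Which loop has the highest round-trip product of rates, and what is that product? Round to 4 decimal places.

(1) 1.54 × 0.504 × 1.16 = 0.90035
(2) 2.71 × 0.471 × 0.77 = 0.98284
Highest is cycle (2) at 0.9828 (≤1, no arbitrage).

0.9828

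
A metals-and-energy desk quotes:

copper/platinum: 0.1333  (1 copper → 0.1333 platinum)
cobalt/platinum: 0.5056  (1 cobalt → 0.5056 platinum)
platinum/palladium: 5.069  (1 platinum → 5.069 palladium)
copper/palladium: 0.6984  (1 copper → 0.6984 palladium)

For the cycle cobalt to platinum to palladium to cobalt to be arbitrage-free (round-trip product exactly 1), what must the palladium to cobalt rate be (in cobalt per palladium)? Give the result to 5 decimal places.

Known legs of the cycle: 0.5056 × 5.069 = 2.5628864
For no arbitrage the full-cycle product must be 1, so the missing rate is 1 / 2.5628864 ≈ 0.3901851.

0.39019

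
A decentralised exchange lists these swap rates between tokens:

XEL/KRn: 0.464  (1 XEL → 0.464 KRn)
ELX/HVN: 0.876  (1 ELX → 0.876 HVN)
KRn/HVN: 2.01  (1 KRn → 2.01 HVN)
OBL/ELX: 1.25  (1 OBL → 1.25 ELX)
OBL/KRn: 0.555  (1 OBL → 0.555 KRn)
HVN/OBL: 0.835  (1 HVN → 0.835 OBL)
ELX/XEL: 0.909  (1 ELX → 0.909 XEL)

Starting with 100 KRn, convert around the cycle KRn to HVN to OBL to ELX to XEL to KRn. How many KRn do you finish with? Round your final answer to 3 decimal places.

88.486

100 KRn × 2.01 = 201 HVN
201 HVN × 0.835 = 167.835 OBL
167.835 OBL × 1.25 = 209.79375 ELX
209.79375 ELX × 0.909 = 190.70251875 XEL
190.70251875 XEL × 0.464 = 88.4859687 KRn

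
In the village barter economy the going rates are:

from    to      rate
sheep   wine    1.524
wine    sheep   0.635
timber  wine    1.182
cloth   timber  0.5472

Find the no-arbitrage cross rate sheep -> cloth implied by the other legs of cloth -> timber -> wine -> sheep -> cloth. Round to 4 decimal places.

2.4348

Known legs of the cycle: 0.5472 × 1.182 × 0.635 = 0.410711904
For no arbitrage the full-cycle product must be 1, so the missing rate is 1 / 0.410711904 ≈ 2.434797.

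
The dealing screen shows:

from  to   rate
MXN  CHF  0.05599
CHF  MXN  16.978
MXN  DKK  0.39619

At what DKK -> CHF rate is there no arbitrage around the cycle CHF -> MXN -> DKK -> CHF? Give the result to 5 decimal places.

Known legs of the cycle: 16.978 × 0.39619 = 6.72651382
For no arbitrage the full-cycle product must be 1, so the missing rate is 1 / 6.72651382 ≈ 0.1486654.

0.14867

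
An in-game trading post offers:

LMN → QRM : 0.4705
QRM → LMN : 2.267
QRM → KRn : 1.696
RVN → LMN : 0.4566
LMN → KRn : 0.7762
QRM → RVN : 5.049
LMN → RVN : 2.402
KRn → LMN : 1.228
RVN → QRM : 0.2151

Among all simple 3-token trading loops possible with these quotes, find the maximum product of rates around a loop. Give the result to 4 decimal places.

1.1713

RVN→QRM→LMN→RVN: 0.2151 × 2.267 × 2.402 = 1.17129
RVN→LMN→QRM→RVN: 0.4566 × 0.4705 × 5.049 = 1.08468
KRn→LMN→QRM→KRn: 1.228 × 0.4705 × 1.696 = 0.97990
Maximum is RVN→QRM→LMN→RVN at 1.1713; arbitrage exists.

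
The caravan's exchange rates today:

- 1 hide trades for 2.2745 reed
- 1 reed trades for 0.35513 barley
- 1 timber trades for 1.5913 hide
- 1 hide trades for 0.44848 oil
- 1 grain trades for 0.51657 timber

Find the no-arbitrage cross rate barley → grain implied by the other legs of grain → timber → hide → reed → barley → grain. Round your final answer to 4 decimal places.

Known legs of the cycle: 0.51657 × 1.5913 × 2.2745 × 0.35513 = 0.663979309016163585
For no arbitrage the full-cycle product must be 1, so the missing rate is 1 / 0.663979309016163585 ≈ 1.506071.

1.5061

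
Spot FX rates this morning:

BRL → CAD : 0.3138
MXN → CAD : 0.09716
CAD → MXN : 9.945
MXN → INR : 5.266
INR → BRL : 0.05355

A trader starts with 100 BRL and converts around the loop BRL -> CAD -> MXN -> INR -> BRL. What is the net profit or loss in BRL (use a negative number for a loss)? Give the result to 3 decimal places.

100 BRL × 0.3138 = 31.38 CAD
31.38 CAD × 9.945 = 312.0741 MXN
312.0741 MXN × 5.266 = 1643.3822106 INR
1643.3822106 INR × 0.05355 = 88.00311737763 BRL
Net change: 88.00311737763 − 100 = -11.99688262237 BRL

-11.997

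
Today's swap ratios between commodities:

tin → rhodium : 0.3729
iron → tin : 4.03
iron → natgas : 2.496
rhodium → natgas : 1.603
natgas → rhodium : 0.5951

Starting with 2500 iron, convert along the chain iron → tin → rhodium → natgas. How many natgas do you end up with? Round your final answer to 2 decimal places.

6022.42

2500 iron × 4.03 = 10075 tin
10075 tin × 0.3729 = 3756.9675 rhodium
3756.9675 rhodium × 1.603 = 6022.4189025 natgas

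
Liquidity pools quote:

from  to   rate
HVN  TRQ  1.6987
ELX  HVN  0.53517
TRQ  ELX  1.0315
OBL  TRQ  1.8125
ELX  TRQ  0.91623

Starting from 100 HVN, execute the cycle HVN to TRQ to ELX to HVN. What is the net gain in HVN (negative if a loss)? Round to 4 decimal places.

100 HVN × 1.6987 = 169.87 TRQ
169.87 TRQ × 1.0315 = 175.220905 ELX
175.220905 ELX × 0.53517 = 93.77297172885 HVN
Net change: 93.77297172885 − 100 = -6.22702827115 HVN

-6.2270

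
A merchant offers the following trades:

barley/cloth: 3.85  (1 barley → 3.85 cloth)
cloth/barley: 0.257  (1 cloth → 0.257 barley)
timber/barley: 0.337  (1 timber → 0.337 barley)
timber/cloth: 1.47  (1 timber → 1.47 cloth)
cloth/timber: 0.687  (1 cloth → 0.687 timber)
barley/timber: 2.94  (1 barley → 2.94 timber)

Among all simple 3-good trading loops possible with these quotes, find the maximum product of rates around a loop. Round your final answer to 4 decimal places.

1.1107

timber→cloth→barley→timber: 1.47 × 0.257 × 2.94 = 1.11070
timber→barley→cloth→timber: 0.337 × 3.85 × 0.687 = 0.89135
Maximum is timber→cloth→barley→timber at 1.1107; arbitrage exists.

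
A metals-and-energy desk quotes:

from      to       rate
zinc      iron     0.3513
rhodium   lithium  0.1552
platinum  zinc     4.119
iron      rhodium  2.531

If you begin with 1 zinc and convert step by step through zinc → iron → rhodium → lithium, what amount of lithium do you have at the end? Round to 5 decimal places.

1 zinc × 0.3513 = 0.3513 iron
0.3513 iron × 2.531 = 0.8891403 rhodium
0.8891403 rhodium × 0.1552 = 0.13799457456 lithium

0.13799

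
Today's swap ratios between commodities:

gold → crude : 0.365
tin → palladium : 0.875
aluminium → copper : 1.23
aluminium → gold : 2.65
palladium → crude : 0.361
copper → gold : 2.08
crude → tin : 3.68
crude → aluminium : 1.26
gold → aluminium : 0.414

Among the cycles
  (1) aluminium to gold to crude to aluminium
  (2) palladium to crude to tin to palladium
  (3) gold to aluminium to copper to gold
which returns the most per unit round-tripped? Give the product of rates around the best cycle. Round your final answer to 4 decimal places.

1.2187

(1) 2.65 × 0.365 × 1.26 = 1.21874
(2) 0.361 × 3.68 × 0.875 = 1.16242
(3) 0.414 × 1.23 × 2.08 = 1.05918
Highest is cycle (1) at 1.2187 (>1, arbitrage).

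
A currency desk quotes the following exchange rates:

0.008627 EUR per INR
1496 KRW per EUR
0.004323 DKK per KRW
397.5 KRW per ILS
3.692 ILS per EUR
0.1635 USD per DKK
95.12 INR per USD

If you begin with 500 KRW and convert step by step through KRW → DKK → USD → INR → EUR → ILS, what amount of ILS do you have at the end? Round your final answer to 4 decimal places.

500 KRW × 0.004323 = 2.1615 DKK
2.1615 DKK × 0.1635 = 0.35340525 USD
0.35340525 USD × 95.12 = 33.61590738 INR
33.61590738 INR × 0.008627 = 0.29000443296726 EUR
0.29000443296726 EUR × 3.692 = 1.07069636651512392 ILS

1.0707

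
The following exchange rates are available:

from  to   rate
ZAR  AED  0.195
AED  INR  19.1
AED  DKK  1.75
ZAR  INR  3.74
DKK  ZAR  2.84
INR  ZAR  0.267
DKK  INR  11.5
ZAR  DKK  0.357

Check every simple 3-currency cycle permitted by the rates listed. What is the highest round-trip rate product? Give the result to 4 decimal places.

1.0962

DKK→INR→ZAR→DKK: 11.5 × 0.267 × 0.357 = 1.09617
ZAR→AED→INR→ZAR: 0.195 × 19.1 × 0.267 = 0.99444
DKK→ZAR→AED→DKK: 2.84 × 0.195 × 1.75 = 0.96915
Maximum is DKK→INR→ZAR→DKK at 1.0962; arbitrage exists.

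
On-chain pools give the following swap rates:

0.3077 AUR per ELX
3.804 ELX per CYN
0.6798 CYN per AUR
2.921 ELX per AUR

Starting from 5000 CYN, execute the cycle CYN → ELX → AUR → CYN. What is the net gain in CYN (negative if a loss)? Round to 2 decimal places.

5000 CYN × 3.804 = 19020 ELX
19020 ELX × 0.3077 = 5852.454 AUR
5852.454 AUR × 0.6798 = 3978.4982292 CYN
Net change: 3978.4982292 − 5000 = -1021.5017708 CYN

-1021.50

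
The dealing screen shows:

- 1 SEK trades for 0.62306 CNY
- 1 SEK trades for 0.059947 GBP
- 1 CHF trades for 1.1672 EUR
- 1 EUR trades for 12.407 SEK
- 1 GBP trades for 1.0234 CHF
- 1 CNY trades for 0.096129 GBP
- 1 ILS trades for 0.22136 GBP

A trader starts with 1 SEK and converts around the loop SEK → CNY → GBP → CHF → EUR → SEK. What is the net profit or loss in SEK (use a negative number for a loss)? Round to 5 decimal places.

-0.11235

1 SEK × 0.62306 = 0.62306 CNY
0.62306 CNY × 0.096129 = 0.05989413474 GBP
0.05989413474 GBP × 1.0234 = 0.061295657492916 CHF
0.061295657492916 CHF × 1.1672 = 0.0715442914257315552 EUR
0.0715442914257315552 EUR × 12.407 = 0.8876500237190514053664 SEK
Net change: 0.8876500237190514053664 − 1 = -0.1123499762809485946336 SEK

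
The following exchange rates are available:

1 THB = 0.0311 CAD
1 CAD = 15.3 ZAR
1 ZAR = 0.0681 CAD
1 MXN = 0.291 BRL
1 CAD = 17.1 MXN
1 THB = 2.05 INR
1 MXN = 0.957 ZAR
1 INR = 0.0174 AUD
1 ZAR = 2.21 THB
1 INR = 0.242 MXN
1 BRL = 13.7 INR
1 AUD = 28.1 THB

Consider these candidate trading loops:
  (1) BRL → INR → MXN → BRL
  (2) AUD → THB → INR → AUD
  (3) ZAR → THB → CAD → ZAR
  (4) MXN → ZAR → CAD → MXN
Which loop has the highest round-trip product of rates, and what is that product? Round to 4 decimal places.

(1) 13.7 × 0.242 × 0.291 = 0.96478
(2) 28.1 × 2.05 × 0.0174 = 1.00233
(3) 2.21 × 0.0311 × 15.3 = 1.05158
(4) 0.957 × 0.0681 × 17.1 = 1.11444
Highest is cycle (4) at 1.1144 (>1, arbitrage).

1.1144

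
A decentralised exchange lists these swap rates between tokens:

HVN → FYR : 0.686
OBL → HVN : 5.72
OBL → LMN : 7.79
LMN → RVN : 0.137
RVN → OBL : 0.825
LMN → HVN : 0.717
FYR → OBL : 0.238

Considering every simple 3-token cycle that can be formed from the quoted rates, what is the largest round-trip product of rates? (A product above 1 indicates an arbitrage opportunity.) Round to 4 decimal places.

OBL→HVN→FYR→OBL: 5.72 × 0.686 × 0.238 = 0.93389
RVN→OBL→LMN→RVN: 0.825 × 7.79 × 0.137 = 0.88046
Maximum is OBL→HVN→FYR→OBL at 0.9339; no arbitrage — every cycle loses value.

0.9339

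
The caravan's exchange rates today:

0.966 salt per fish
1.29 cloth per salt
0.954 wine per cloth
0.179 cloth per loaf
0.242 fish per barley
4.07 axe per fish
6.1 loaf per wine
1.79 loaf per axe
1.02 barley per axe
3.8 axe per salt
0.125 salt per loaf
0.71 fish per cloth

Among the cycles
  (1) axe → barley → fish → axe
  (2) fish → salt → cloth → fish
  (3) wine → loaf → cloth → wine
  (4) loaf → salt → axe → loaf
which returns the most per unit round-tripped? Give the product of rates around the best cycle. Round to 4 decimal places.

1.0417

(1) 1.02 × 0.242 × 4.07 = 1.00464
(2) 0.966 × 1.29 × 0.71 = 0.88476
(3) 6.1 × 0.179 × 0.954 = 1.04167
(4) 0.125 × 3.8 × 1.79 = 0.85025
Highest is cycle (3) at 1.0417 (>1, arbitrage).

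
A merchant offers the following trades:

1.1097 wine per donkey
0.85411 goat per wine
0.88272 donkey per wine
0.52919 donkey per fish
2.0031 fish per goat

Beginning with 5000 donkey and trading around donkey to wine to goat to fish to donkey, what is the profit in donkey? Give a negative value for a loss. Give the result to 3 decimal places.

5000 donkey × 1.1097 = 5548.5 wine
5548.5 wine × 0.85411 = 4739.029335 goat
4739.029335 goat × 2.0031 = 9492.7496609385 fish
9492.7496609385 fish × 0.52919 = 5023.468193072044815 donkey
Net change: 5023.468193072044815 − 5000 = 23.468193072044815 donkey

23.468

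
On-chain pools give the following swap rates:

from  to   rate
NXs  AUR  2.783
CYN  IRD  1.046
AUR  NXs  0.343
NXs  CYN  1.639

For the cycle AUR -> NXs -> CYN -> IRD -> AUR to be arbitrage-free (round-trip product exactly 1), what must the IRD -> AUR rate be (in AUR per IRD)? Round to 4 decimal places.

Known legs of the cycle: 0.343 × 1.639 × 1.046 = 0.588037142
For no arbitrage the full-cycle product must be 1, so the missing rate is 1 / 0.588037142 ≈ 1.700573.

1.7006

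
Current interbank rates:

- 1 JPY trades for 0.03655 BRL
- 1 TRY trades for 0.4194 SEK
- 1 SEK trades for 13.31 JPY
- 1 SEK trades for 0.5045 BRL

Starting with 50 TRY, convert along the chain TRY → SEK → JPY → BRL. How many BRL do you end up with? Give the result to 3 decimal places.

50 TRY × 0.4194 = 20.97 SEK
20.97 SEK × 13.31 = 279.1107 JPY
279.1107 JPY × 0.03655 = 10.201496085 BRL

10.201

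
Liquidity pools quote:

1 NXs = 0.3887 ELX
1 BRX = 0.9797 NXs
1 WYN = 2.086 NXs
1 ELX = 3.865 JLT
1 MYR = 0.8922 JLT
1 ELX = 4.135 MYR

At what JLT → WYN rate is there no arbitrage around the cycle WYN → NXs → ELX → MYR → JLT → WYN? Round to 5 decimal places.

0.33430

Known legs of the cycle: 2.086 × 0.3887 × 4.135 × 0.8922 = 2.9913455043654
For no arbitrage the full-cycle product must be 1, so the missing rate is 1 / 2.9913455043654 ≈ 0.3342977.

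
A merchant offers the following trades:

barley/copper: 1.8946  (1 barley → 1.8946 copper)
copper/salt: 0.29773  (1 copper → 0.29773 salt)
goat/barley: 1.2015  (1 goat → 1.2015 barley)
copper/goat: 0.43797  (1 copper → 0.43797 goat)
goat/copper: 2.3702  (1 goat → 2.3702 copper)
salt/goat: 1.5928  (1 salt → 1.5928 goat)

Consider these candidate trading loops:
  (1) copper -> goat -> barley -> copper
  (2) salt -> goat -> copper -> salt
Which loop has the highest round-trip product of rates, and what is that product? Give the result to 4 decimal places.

(1) 0.43797 × 1.2015 × 1.8946 = 0.99698
(2) 1.5928 × 2.3702 × 0.29773 = 1.12401
Highest is cycle (2) at 1.1240 (>1, arbitrage).

1.1240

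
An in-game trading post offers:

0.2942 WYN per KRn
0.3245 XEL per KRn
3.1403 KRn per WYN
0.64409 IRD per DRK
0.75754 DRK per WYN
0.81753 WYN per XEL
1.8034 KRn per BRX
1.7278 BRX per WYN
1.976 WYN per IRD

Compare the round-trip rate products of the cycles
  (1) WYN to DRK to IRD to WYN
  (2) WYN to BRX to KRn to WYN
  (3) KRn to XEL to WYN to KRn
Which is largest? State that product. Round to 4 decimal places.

(1) 0.75754 × 0.64409 × 1.976 = 0.96414
(2) 1.7278 × 1.8034 × 0.2942 = 0.91670
(3) 0.3245 × 0.81753 × 3.1403 = 0.83309
Highest is cycle (1) at 0.9641 (≤1, no arbitrage).

0.9641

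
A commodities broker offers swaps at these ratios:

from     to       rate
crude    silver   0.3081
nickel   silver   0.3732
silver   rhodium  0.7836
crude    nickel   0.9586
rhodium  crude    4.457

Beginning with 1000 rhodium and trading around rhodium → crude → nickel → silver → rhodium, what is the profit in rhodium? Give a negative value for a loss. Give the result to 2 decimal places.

1000 rhodium × 4.457 = 4457 crude
4457 crude × 0.9586 = 4272.4802 nickel
4272.4802 nickel × 0.3732 = 1594.48961064 silver
1594.48961064 silver × 0.7836 = 1249.442058897504 rhodium
Net change: 1249.442058897504 − 1000 = 249.442058897504 rhodium

249.44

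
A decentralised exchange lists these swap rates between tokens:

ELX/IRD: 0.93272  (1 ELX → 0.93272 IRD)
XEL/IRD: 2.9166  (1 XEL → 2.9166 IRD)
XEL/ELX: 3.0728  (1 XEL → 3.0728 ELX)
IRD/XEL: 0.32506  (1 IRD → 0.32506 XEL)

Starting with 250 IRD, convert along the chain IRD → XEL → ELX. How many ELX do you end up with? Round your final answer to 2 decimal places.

250 IRD × 0.32506 = 81.265 XEL
81.265 XEL × 3.0728 = 249.711092 ELX

249.71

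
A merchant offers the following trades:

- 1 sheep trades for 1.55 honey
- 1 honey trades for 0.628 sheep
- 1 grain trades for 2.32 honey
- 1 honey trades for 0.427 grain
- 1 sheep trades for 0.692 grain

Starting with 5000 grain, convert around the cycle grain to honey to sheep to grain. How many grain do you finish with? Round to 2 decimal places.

5000 grain × 2.32 = 11600 honey
11600 honey × 0.628 = 7284.8 sheep
7284.8 sheep × 0.692 = 5041.0816 grain

5041.08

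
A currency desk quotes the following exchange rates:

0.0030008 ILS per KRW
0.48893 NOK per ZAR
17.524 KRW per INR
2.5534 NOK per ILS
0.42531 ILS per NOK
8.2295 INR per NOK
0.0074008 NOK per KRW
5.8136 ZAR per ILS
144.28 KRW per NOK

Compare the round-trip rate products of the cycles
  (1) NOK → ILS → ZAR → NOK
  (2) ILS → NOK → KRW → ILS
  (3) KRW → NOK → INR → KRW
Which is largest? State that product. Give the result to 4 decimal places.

(1) 0.42531 × 5.8136 × 0.48893 = 1.20892
(2) 2.5534 × 144.28 × 0.0030008 = 1.10551
(3) 0.0074008 × 8.2295 × 17.524 = 1.06730
Highest is cycle (1) at 1.2089 (>1, arbitrage).

1.2089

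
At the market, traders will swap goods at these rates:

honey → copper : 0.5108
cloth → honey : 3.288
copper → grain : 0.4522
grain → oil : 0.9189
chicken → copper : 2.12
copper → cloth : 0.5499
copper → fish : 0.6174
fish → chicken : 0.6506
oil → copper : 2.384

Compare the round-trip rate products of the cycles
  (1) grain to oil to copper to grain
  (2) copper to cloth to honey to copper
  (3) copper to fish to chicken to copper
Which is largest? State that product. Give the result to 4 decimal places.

0.9906

(1) 0.9189 × 2.384 × 0.4522 = 0.99062
(2) 0.5499 × 3.288 × 0.5108 = 0.92356
(3) 0.6174 × 0.6506 × 2.12 = 0.85156
Highest is cycle (1) at 0.9906 (≤1, no arbitrage).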